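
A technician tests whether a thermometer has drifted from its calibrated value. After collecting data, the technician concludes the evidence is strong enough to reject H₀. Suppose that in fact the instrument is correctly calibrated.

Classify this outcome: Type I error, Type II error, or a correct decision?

Type I error

The conventional null hypothesis here is that the instrument is correctly calibrated.
H₀ was rejected, but H₀ is actually true.
Rejecting a true null hypothesis is a Type I error (false positive).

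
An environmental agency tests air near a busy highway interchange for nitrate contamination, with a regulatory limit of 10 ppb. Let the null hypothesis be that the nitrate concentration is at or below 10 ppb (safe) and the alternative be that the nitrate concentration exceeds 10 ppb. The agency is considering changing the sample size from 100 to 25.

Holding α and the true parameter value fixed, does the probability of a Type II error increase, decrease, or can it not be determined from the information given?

Reducing n widens both sampling distributions, so the test has less ability to distinguish Ha from H₀.

It increases.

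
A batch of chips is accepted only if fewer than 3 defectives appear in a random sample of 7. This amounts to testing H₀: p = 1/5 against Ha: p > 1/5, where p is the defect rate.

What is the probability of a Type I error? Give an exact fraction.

Under H₀, S ~ Binomial(7, 1/5); the Type I error rate is P(S ≥ 3).
Via the complement, α = 1 − Σ_{j=0}^{2} C(7,j)(1/5)^j(4/5)^{7-j} = 2313/15625.

2313/15625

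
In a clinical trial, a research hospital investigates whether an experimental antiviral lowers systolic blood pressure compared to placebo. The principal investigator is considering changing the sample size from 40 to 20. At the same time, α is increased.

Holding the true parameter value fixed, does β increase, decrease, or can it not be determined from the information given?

The first change alone would make β increase; the second alone would make β decrease. Which effect dominates depends on the magnitudes, which are not given.

Cannot be determined from the information given.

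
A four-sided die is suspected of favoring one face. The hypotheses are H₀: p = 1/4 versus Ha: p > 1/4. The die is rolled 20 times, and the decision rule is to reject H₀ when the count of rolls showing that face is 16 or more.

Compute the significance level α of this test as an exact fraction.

106249/274877906944

Under H₀, S ~ Binomial(20, 1/4), and α = P(S ≥ 16).
Summing C(20,j)(1/4)^j(3/4)^{20−j} for j = 16,…,20 gives 106249/274877906944.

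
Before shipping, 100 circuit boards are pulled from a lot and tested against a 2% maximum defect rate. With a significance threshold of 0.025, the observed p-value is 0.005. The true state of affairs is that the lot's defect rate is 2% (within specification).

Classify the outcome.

The conventional null hypothesis is that the lot's defect rate is 2% (within specification).
Since p = 0.005 < α = 0.025, H₀ is rejected.
H₀ is true (actually the lot's defect rate is 2% (within specification)).
Rejecting a true H₀ is a Type I error.

Type I error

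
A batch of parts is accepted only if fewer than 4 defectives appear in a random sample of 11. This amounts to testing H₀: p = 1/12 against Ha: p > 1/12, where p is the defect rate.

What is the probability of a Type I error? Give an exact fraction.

The significance level is the probability, assuming p = 1/12, of seeing 4 or more defectives in 11 draws.
α = 1 − P(K ≤ 3) = 1 − 30653319983/30958682112 = 305362129/30958682112.

305362129/30958682112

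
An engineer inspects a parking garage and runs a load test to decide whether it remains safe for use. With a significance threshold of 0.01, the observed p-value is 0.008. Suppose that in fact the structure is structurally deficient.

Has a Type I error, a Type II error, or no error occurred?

No error — this is a correct decision.

The conventional null hypothesis is that the structure meets the required load capacity (safe).
Since p = 0.008 < α = 0.01, H₀ is rejected.
H₀ is false (actually the structure is structurally deficient).
The decision matches the true state — no error.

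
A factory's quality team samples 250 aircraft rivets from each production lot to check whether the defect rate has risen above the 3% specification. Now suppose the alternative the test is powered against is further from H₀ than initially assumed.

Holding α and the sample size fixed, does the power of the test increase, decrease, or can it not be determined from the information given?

A bigger departure from H₀ is easier for the test to detect, so it fails to reject less often.
Since power = 1 − β and β decreases, power increases.

It increases.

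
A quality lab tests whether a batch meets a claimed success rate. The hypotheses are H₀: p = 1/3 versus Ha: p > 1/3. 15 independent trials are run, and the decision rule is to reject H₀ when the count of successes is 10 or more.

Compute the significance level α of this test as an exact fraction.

122027/14348907

The Type I error probability is α = P(X ≥ 10) computed under H₀, where X ~ Binomial(15, 1/3).
Summing C(15,j)(1/3)^j(2/3)^{15−j} for j = 10,…,15 gives 122027/14348907.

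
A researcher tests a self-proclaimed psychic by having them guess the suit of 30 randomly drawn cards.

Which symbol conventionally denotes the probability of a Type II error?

β

P(Type II error) = P(fail to reject H₀ | H₀ false) = β.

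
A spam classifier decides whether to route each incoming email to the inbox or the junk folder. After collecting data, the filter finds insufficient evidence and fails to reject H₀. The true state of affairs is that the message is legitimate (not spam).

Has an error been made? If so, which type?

The conventional null hypothesis here is that the message is legitimate (not spam).
The test retained a true H₀ — the decision matches the true state.

No error (correct decision).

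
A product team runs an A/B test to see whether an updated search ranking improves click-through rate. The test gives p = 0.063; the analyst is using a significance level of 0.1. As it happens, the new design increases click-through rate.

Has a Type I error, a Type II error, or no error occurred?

No error (correct decision).

The conventional null hypothesis is that the new design has no effect on click-through rate.
Since p = 0.063 < α = 0.1, H₀ is rejected.
H₀ is false (actually the new design increases click-through rate).
The decision matches the true state — no error.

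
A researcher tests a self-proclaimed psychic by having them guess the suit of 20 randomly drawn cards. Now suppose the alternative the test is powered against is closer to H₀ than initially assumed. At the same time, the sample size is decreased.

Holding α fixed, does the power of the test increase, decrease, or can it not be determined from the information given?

It decreases.

When the true parameter is near the null value, the test has a harder time distinguishing Ha from H₀. Reducing n widens both sampling distributions, so the test has less ability to distinguish Ha from H₀. Both changes push β in the same direction.
Since power = 1 − β and β increases, power decreases.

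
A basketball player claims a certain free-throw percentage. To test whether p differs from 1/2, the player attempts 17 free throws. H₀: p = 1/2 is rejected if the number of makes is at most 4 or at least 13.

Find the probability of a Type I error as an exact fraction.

Under H₀, K ~ Binomial(17, 1/2); α is the probability of landing in either tail, P(K ≤ 4) + P(K ≥ 13).
The two tails are symmetric, so α = 2·(1 + 17 + 136 + 680 + 2380)/2^17 = 6428/131072 = 1607/32768.

1607/32768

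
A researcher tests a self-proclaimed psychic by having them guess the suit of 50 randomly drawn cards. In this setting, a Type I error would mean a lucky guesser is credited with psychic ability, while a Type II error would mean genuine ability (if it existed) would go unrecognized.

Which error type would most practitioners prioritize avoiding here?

The Type I consequence (a lucky guesser is credited with psychic ability) is more severe than the Type II consequence (genuine ability (if it existed) would go unrecognized).

Type I error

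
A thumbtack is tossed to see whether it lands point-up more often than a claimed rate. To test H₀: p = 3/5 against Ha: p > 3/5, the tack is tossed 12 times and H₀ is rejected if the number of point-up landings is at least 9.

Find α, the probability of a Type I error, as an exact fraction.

The Type I error probability is α = P(X ≥ 9) computed under H₀, where X ~ Binomial(12, 3/5).
Adding the binomial terms for j = 9 through 12 with p = 3/5 yields 11002797/48828125.

11002797/48828125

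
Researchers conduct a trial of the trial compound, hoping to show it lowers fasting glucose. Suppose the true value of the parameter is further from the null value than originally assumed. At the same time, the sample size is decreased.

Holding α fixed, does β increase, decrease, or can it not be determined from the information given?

The first change alone would make β decrease; the second alone would make β increase. Which effect dominates depends on the magnitudes, which are not given.

Cannot be determined from the information given.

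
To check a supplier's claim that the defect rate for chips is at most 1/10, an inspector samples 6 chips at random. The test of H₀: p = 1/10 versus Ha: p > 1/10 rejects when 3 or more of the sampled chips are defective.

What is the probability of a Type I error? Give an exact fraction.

317/20000

α = P(reject H₀ | H₀ true) = P(Y ≥ 3 | p = 1/10), Y ~ Binomial(6, 1/10).
Computing the lower-tail complement: 1 − 19683/20000 = 317/20000.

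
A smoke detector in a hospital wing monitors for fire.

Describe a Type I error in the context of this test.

With the conventional null hypothesis that there is no fire:
A Type I error is rejecting H₀ when H₀ is true.
Here that means sounding the alarm and evacuating the building when actually there is no fire.

A Type I error would mean concluding that there is a fire when in fact there is no fire.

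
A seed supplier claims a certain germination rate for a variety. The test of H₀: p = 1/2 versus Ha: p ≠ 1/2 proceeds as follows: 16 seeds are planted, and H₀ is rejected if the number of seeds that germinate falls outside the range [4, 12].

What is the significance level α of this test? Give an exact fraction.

Under H₀, K ~ Binomial(16, 1/2); α is the probability of landing in either tail, P(K ≤ 3) + P(K ≥ 13).
The two tails are symmetric, so α = 2·(1 + 16 + 120 + 560)/2^16 = 1394/65536 = 697/32768.

697/32768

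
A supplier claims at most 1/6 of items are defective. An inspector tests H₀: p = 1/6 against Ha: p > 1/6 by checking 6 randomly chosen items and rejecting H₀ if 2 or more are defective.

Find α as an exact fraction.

Under H₀, K ~ Binomial(6, 1/6); the Type I error rate is P(K ≥ 2).
Computing the lower-tail complement: 1 − 34375/46656 = 12281/46656.

12281/46656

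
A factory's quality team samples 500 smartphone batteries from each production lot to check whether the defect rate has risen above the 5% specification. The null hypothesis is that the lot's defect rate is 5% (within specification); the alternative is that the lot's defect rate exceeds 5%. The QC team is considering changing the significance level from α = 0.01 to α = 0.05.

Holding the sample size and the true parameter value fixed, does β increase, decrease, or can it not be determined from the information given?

It decreases.

Relaxing α lowers the evidence threshold; under Ha, outcomes that previously fell short now trigger rejection.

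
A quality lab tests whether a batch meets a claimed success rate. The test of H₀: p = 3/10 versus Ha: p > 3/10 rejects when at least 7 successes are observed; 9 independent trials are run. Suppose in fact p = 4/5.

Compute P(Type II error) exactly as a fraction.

Under the alternative p = 4/5, S ~ Binomial(9, 4/5); β is the probability the test does not reject, P(S < 7).
Equivalently, β = 1 − P(S ≥ 7) = 511333/1953125.

511333/1953125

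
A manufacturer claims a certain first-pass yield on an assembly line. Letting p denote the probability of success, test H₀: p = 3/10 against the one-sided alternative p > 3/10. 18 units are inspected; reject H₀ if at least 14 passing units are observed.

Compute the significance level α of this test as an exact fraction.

Under H₀, Y ~ Binomial(18, 3/10), and α = P(Y ≥ 14).
P(Y ≥ 14) = Σ_{j=14}^{18} C(18,j)·(3/10)^j·(7/10)^{18-j} = 493702843149/12500000000000000.

493702843149/12500000000000000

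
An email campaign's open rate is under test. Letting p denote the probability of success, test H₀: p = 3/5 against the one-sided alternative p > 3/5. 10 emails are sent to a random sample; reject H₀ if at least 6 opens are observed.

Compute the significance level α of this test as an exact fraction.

6182649/9765625

Under H₀, K ~ Binomial(10, 3/5), and α = P(K ≥ 6).
P(K ≥ 6) = Σ_{j=6}^{10} C(10,j)·(3/5)^j·(2/5)^{10-j} = 6182649/9765625.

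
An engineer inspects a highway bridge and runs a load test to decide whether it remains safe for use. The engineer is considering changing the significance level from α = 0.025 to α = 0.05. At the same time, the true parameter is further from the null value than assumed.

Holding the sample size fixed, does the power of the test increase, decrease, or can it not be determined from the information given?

It increases.

With a larger α the critical value moves toward the center, so more of the Ha sampling distribution lies in the rejection region. The further the true parameter sits from the null value, the more of the Ha sampling distribution falls in the rejection region. Both changes push β in the same direction.
Since power = 1 − β and β decreases, power increases.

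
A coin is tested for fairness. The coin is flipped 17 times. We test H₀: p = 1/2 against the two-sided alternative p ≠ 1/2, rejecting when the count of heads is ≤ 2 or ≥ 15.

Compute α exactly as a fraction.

77/32768

Under H₀, K ~ Binomial(17, 1/2); α is the probability of landing in either tail, P(K ≤ 2) + P(K ≥ 15).
The two tails are symmetric, so α = 2·(1 + 17 + 136)/2^17 = 308/131072 = 77/32768.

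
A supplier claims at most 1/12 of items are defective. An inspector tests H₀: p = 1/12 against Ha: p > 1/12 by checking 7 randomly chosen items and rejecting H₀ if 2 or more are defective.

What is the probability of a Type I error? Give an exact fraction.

Under H₀, S ~ Binomial(7, 1/12); the Type I error rate is P(S ≥ 2).
Via the complement, α = 1 − Σ_{j=0}^{1} C(7,j)(1/12)^j(11/12)^{7-j} = 219095/1990656.

219095/1990656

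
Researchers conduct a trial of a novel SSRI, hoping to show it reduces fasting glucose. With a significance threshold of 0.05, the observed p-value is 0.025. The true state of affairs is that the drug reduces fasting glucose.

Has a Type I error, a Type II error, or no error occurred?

The conventional null hypothesis is that the drug has no effect on fasting glucose.
Since p = 0.025 < α = 0.05, H₀ is rejected.
H₀ is false (actually the drug reduces fasting glucose).
The decision matches the true state — no error.

Neither — the decision is correct.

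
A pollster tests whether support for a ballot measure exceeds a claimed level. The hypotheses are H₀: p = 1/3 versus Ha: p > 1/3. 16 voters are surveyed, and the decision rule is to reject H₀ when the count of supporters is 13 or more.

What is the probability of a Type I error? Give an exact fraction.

4993/43046721

The Type I error probability is α = P(S ≥ 13) computed under H₀, where S ~ Binomial(16, 1/3).
Summing C(16,j)(1/3)^j(2/3)^{16−j} for j = 13,…,16 gives 4993/43046721.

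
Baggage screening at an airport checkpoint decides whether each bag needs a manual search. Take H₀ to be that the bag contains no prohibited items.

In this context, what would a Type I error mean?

A Type I error is rejecting H₀ when H₀ is true.
Here that means flagging the bag for a manual search when actually the bag contains no prohibited items.

A Type I error would mean concluding that the bag contains a prohibited item when in fact the bag contains no prohibited items.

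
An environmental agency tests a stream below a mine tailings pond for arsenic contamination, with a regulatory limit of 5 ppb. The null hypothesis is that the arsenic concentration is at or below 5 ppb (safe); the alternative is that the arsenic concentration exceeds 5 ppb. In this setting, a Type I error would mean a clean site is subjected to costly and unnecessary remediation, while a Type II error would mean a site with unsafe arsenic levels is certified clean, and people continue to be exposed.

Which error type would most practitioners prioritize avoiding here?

The Type II consequence (a site with unsafe arsenic levels is certified clean, and people continue to be exposed) is more severe than the Type I consequence (a clean site is subjected to costly and unnecessary remediation).

Type II error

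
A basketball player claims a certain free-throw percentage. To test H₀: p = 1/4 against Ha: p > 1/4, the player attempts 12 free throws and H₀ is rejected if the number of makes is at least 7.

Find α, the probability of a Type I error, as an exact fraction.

119561/8388608

α = P(reject H₀ | H₀ true) = P(K ≥ 7 | p = 1/4), with K ~ Binomial(12, 1/4).
P(K ≥ 7) = Σ_{j=7}^{12} C(12,j)·(1/4)^j·(3/4)^{12-j} = 119561/8388608.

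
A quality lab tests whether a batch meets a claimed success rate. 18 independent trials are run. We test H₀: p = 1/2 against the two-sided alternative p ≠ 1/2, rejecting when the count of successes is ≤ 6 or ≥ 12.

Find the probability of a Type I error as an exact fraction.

7795/32768

The significance level is the null-hypothesis probability of the rejection region {≤6} ∪ {≥12}.
The two tails are symmetric, so α = 2·(1 + 18 + 153 + 816 + 3060 + 8568 + 18564)/2^18 = 62360/262144 = 7795/32768.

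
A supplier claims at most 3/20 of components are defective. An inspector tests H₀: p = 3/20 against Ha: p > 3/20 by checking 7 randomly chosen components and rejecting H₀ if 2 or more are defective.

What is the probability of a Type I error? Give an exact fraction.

α = P(reject H₀ | H₀ true) = P(K ≥ 2 | p = 3/20), K ~ Binomial(7, 3/20).
Computing the lower-tail complement: 1 − 458613811/640000000 = 181386189/640000000.

181386189/640000000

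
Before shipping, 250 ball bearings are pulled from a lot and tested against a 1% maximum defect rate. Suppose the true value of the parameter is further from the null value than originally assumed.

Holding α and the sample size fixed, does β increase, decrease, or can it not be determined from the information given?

It decreases.

A larger true effect moves the Ha sampling distribution further from the H₀ critical value, making rejection more likely when Ha is true.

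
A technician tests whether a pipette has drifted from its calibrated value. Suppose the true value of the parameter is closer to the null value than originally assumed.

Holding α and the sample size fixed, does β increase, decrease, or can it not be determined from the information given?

When the true parameter is near the null value, the test has a harder time distinguishing Ha from H₀.

It increases.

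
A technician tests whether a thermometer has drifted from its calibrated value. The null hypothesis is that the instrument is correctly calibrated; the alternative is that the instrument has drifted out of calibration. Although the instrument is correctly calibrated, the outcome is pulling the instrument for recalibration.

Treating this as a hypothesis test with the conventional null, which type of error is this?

Type I error

'Pulling the instrument for recalibration' corresponds to rejecting H₀.
H₀ was rejected but H₀ is true — a Type I error (false positive).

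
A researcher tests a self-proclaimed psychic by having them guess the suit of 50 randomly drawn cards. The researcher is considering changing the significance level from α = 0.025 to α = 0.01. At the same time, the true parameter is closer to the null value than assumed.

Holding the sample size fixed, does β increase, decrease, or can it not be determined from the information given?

Tightening α shrinks the rejection region. When Ha holds, fewer sample outcomes clear the stricter threshold, so more fall in the acceptance region. A smaller true effect puts the Ha sampling distribution closer to H₀, so more of it falls in the non-rejection region. Both changes push β in the same direction.

It increases.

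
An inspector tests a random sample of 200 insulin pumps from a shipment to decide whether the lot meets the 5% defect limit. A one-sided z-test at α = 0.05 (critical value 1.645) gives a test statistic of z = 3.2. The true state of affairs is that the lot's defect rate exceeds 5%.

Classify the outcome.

The conventional null hypothesis is that the lot's defect rate is 5% (within specification).
Since z = 3.2 > z* = 1.645, H₀ is rejected.
H₀ is false (actually the lot's defect rate exceeds 5%).
The decision matches the true state — no error.

Neither — the decision is correct.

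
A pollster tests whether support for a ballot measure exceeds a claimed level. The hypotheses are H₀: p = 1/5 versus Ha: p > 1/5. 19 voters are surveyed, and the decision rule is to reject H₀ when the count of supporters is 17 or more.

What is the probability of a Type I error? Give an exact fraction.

The Type I error probability is α = P(S ≥ 17) computed under H₀, where S ~ Binomial(19, 1/5).
Summing C(19,j)(1/5)^j(4/5)^{19−j} for j = 17,…,19 gives 2813/19073486328125.

2813/19073486328125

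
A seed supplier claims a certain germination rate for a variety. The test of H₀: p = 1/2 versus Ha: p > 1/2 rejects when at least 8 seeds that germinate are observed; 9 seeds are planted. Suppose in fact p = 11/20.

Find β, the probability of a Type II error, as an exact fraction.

123069745737/128000000000

A Type II error is failing to reject when Ha holds: with p = 11/20, β = P(S ≤ 7).
Summing C(9,j)·(11/20)^j·(9/20)^{9-j} for j = 0..7 gives 123069745737/128000000000.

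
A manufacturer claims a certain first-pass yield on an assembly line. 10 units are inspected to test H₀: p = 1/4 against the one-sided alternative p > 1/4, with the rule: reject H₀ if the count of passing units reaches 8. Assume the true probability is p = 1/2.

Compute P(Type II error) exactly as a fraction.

121/128

A Type II error is failing to reject when Ha holds: with p = 1/2, β = P(X ≤ 7).
Equivalently, β = 1 − P(X ≥ 8) = 121/128.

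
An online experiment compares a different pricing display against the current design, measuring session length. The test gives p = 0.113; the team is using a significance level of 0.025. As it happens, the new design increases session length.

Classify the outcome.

Type II error

The conventional null hypothesis is that the new design has no effect on session length.
Since p = 0.113 ≥ α = 0.025, H₀ is not rejected.
H₀ is false (actually the new design increases session length).
Failing to reject a false H₀ is a Type II error.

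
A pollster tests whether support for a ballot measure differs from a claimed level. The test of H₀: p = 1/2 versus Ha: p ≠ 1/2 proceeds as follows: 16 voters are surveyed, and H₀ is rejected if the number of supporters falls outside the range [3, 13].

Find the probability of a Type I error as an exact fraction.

α = P(K ≤ 2 or K ≥ 14 | p = 1/2), K ~ Binomial(16, 1/2).
By symmetry, α = 2·P(K ≤ 2) = 2·(1 + 16 + 120)/65536 = 274/65536 = 137/32768.

137/32768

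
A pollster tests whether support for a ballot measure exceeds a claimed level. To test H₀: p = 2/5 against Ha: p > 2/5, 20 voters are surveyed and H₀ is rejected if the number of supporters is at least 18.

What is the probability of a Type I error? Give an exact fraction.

480772096/95367431640625

Under H₀, X ~ Binomial(20, 2/5), and α = P(X ≥ 18).
Adding the binomial terms for j = 18 through 20 with p = 2/5 yields 480772096/95367431640625.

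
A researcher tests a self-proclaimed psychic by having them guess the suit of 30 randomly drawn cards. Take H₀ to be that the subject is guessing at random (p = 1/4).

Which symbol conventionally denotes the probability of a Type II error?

P(Type II error) = P(fail to reject H₀ | H₀ false) = β.

β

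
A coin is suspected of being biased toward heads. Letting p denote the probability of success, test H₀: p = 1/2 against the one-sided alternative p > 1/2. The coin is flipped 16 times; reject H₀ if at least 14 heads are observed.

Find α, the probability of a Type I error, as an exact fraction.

137/65536

Under H₀, S ~ Binomial(16, 1/2), and α = P(S ≥ 14).
P(S ≥ 14) = [C(16,14) + C(16,15) + C(16,16)] / 2^16 = (120 + 16 + 1) / 65536 = 137/65536.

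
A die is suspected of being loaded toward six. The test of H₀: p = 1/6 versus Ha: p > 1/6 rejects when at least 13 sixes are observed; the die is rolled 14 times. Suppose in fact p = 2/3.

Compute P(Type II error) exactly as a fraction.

A Type II error is failing to reject when Ha holds: with p = 2/3, β = P(K ≤ 12).
Equivalently, β = 1 − P(K ≥ 13) = 4651897/4782969.

4651897/4782969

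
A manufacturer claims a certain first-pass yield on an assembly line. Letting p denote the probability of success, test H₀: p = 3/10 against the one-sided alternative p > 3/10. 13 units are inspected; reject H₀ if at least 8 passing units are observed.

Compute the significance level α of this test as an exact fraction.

Under H₀, X ~ Binomial(13, 3/10), and α = P(X ≥ 8).
Adding the binomial terms for j = 8 through 13 with p = 3/10 yields 45557031771/2500000000000.

45557031771/2500000000000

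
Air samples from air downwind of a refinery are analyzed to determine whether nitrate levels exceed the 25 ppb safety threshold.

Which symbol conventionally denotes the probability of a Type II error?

β

P(Type II error) = P(fail to reject H₀ | H₀ false) = β.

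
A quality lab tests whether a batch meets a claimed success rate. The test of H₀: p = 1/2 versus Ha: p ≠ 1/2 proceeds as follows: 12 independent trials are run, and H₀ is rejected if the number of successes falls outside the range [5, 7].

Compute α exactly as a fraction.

397/1024

α = P(S ≤ 4 or S ≥ 8 | p = 1/2), S ~ Binomial(12, 1/2).
The two tails are symmetric, so α = 2·(1 + 12 + 66 + 220 + 495)/2^12 = 1588/4096 = 397/1024.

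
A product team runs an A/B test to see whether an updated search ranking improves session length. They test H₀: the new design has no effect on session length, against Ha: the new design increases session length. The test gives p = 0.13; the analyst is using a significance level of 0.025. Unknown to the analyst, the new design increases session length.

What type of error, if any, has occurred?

Since p = 0.13 ≥ α = 0.025, H₀ is not rejected.
H₀ is false (actually the new design increases session length).
Failing to reject a false H₀ is a Type II error.

Type II error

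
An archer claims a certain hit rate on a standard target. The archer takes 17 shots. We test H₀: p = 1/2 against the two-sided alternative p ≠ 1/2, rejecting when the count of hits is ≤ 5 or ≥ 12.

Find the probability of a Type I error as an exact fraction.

α = P(X ≤ 5 or X ≥ 12 | p = 1/2), X ~ Binomial(17, 1/2).
By symmetry, α = 2·P(X ≤ 5) = 2·(1 + 17 + 136 + 680 + 2380 + 6188)/131072 = 18804/131072 = 4701/32768.

4701/32768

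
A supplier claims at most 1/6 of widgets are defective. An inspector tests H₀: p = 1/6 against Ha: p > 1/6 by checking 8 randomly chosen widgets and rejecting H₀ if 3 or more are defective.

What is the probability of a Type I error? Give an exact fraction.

75497/559872

Under H₀, Y ~ Binomial(8, 1/6); the Type I error rate is P(Y ≥ 3).
α = 1 − P(Y ≤ 2) = 1 − 484375/559872 = 75497/559872.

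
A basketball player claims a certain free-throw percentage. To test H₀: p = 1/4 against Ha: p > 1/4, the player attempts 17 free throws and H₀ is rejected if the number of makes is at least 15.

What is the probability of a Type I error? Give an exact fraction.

319/4294967296

α = P(reject H₀ | H₀ true) = P(K ≥ 15 | p = 1/4), with K ~ Binomial(17, 1/4).
Adding the binomial terms for j = 15 through 17 with p = 1/4 yields 319/4294967296.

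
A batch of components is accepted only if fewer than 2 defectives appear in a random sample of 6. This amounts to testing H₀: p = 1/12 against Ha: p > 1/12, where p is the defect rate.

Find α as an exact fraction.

The significance level is the probability, assuming p = 1/12, of seeing 2 or more defectives in 6 draws.
α = 1 − P(Y ≤ 1) = 1 − 2737867/2985984 = 248117/2985984.

248117/2985984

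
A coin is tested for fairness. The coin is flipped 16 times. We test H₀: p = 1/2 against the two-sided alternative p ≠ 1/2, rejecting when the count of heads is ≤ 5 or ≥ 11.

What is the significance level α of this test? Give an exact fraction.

Under H₀, X ~ Binomial(16, 1/2); α is the probability of landing in either tail, P(X ≤ 5) + P(X ≥ 11).
The two tails are symmetric, so α = 2·(1 + 16 + 120 + 560 + 1820 + 4368)/2^16 = 13770/65536 = 6885/32768.

6885/32768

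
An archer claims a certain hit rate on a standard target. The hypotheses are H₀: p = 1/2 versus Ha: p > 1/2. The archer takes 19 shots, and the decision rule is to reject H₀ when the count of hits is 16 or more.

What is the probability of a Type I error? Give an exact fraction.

Under H₀, K ~ Binomial(19, 1/2), and α = P(K ≥ 16).
That's C(19,16) + C(19,17) + C(19,18) + C(19,19) over 2^19, i.e. (969 + 171 + 19 + 1)/524288 = 1160/524288 = 145/65536.

145/65536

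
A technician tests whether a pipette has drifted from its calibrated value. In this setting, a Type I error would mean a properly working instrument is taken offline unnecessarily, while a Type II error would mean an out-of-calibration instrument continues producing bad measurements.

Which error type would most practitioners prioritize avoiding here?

Type II error

The Type II consequence (an out-of-calibration instrument continues producing bad measurements) is more severe than the Type I consequence (a properly working instrument is taken offline unnecessarily).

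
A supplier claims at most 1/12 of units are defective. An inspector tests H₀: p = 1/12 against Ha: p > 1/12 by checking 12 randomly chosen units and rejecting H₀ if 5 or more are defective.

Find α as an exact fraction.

2867643737/1486016741376

α = P(reject H₀ | H₀ true) = P(X ≥ 5 | p = 1/12), X ~ Binomial(12, 1/12).
Via the complement, α = 1 − Σ_{j=0}^{4} C(12,j)(1/12)^j(11/12)^{12-j} = 2867643737/1486016741376.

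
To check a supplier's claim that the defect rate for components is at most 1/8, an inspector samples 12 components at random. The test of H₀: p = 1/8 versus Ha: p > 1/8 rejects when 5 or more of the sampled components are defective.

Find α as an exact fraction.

The significance level is the probability, assuming p = 1/8, of seeing 5 or more defectives in 12 draws.
α = 1 − P(K ≤ 4) = 1 − 33971972293/34359738368 = 387766075/34359738368.

387766075/34359738368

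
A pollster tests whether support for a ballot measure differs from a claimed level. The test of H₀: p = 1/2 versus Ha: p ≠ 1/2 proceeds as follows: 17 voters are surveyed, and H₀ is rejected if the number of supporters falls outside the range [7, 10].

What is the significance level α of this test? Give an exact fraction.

10889/32768

Under H₀, Y ~ Binomial(17, 1/2); α is the probability of landing in either tail, P(Y ≤ 6) + P(Y ≥ 11).
Each tail has probability (1 + 17 + 136 + 680 + 2380 + 6188 + 12376)/131072; doubling gives α = 43556/131072 = 10889/32768.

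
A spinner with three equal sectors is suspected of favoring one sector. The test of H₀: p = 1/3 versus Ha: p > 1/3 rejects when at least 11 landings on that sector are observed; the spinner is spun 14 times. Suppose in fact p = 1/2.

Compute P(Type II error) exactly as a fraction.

7957/8192

Under the alternative p = 1/2, K ~ Binomial(14, 1/2); β is the probability the test does not reject, P(K < 11).
Equivalently, β = 1 − P(K ≥ 11) = 7957/8192.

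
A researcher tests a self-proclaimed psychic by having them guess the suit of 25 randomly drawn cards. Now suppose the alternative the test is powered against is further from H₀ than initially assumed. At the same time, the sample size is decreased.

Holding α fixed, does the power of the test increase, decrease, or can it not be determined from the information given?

Cannot be determined from the information given.

The first change alone would make β decrease; the second alone would make β increase. Which effect dominates depends on the magnitudes, which are not given.
Since power = 1 − β, the effect on power is likewise indeterminate.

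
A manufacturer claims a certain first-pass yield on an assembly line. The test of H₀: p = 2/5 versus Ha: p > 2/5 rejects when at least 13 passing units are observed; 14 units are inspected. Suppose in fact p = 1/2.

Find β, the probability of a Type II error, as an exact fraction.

Under the alternative p = 1/2, K ~ Binomial(14, 1/2); β is the probability the test does not reject, P(K < 13).
Equivalently, β = 1 − P(K ≥ 13) = 16369/16384.

16369/16384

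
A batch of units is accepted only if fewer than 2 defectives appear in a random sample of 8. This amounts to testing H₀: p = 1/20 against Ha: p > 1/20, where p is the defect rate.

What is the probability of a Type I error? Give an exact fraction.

1465463047/25600000000

The significance level is the probability, assuming p = 1/20, of seeing 2 or more defectives in 8 draws.
α = 1 − P(X ≤ 1) = 1 − 24134536953/25600000000 = 1465463047/25600000000.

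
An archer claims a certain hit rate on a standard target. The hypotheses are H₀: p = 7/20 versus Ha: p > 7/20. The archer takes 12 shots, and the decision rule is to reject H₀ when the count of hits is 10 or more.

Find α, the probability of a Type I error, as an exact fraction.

The Type I error probability is α = P(X ≥ 10) computed under H₀, where X ~ Binomial(12, 7/20).
Adding the binomial terms for j = 10 through 12 with p = 7/20 yields 694606637291/819200000000000.

694606637291/819200000000000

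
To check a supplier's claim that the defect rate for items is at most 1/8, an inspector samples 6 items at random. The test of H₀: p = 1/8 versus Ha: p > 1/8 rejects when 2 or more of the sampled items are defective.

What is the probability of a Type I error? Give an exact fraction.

α = P(reject H₀ | H₀ true) = P(S ≥ 2 | p = 1/8), S ~ Binomial(6, 1/8).
α = 1 − P(S ≤ 1) = 1 − 218491/262144 = 43653/262144.

43653/262144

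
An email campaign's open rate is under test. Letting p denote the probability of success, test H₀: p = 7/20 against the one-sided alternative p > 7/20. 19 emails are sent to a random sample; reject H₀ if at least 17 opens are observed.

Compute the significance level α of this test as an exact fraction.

7136406277585549139/5242880000000000000000000

α = P(reject H₀ | H₀ true) = P(Y ≥ 17 | p = 7/20), with Y ~ Binomial(19, 7/20).
Summing C(19,j)(7/20)^j(13/20)^{19−j} for j = 17,…,19 gives 7136406277585549139/5242880000000000000000000.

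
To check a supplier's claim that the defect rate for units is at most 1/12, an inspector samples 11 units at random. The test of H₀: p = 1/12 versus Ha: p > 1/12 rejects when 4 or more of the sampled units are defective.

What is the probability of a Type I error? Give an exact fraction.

305362129/30958682112

Under H₀, Y ~ Binomial(11, 1/12); the Type I error rate is P(Y ≥ 4).
α = 1 − P(Y ≤ 3) = 1 − 30653319983/30958682112 = 305362129/30958682112.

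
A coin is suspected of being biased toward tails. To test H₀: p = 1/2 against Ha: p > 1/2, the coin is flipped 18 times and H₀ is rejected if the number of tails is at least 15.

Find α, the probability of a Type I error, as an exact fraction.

α = P(reject H₀ | H₀ true) = P(X ≥ 15 | p = 1/2), with X ~ Binomial(18, 1/2).
That's C(18,15) + C(18,16) + C(18,17) + C(18,18) over 2^18, i.e. (816 + 153 + 18 + 1)/262144 = 988/262144 = 247/65536.

247/65536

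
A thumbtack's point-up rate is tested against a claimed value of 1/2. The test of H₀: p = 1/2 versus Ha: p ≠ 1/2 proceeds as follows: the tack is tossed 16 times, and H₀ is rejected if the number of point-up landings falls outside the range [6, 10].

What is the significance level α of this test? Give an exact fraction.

6885/32768

The significance level is the null-hypothesis probability of the rejection region {≤5} ∪ {≥11}.
By symmetry, α = 2·P(S ≤ 5) = 2·(1 + 16 + 120 + 560 + 1820 + 4368)/65536 = 13770/65536 = 6885/32768.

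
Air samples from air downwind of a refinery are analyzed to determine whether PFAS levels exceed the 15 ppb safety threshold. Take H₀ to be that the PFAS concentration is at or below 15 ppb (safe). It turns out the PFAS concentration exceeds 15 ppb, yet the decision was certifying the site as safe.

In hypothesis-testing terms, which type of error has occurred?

'Certifying the site as safe' corresponds to failing to reject H₀.
H₀ was not rejected but H₀ is false — a Type II error (false negative).

Type II error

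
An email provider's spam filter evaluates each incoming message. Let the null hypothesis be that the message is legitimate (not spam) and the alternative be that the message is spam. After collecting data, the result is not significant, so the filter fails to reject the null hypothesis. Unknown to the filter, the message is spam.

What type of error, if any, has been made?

Type II error

H₀ was not rejected, but H₀ is actually false.
Failing to reject a false null hypothesis is a Type II error (false negative).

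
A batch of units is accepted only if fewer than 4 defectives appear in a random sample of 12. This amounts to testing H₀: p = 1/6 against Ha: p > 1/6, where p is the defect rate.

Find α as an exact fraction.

The significance level is the probability, assuming p = 1/6, of seeing 4 or more defectives in 12 draws.
Computing the lower-tail complement: 1 − 634765625/725594112 = 90828487/725594112.

90828487/725594112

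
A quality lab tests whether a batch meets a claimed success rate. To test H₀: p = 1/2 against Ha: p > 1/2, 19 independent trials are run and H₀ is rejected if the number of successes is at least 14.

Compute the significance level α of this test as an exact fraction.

2083/65536

Under H₀, X ~ Binomial(19, 1/2), and α = P(X ≥ 14).
Summing the upper tail: (11628 + 3876 + 969 + 171 + 19 + 1) / 2^19 = 16664/524288 = 2083/65536.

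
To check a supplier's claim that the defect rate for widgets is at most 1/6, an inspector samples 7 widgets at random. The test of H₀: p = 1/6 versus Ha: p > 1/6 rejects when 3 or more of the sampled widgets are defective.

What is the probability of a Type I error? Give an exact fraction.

Under H₀, X ~ Binomial(7, 1/6); the Type I error rate is P(X ≥ 3).
Computing the lower-tail complement: 1 − 3125/3456 = 331/3456.

331/3456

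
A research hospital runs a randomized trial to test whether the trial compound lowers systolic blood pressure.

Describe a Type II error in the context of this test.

A Type II error would mean concluding that the drug has no effect on systolic blood pressure (or at least failing to establish that the drug lowers systolic blood pressure) when in fact the drug lowers systolic blood pressure.

With the conventional null hypothesis that the drug has no effect on systolic blood pressure:
A Type II error is failing to reject H₀ when H₀ is false.
Here that means concluding there is insufficient evidence that the drug works when actually the drug lowers systolic blood pressure.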